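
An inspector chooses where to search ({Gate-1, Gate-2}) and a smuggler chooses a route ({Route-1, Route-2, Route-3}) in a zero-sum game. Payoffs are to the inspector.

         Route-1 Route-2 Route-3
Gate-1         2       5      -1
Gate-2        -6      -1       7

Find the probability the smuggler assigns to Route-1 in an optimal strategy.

Row minima: Gate-1 → -1, Gate-2 → -6; maximin = -1.
Column maxima: Route-1 → 2, Route-2 → 5, Route-3 → 7; minimax = 2.
-1 ≠ 2, so there is no saddle point; optimal play is mixed.
Route-2 is strictly dominated by Route-1 (it gives the inspector strictly more in every row), so the smuggler never plays it.
On the remaining 2×2 (Gate-1, Gate-2 vs Route-1, Route-3):
Let the inspector play Gate-1 with probability p. Expected payoff against Route-1: 2p + (-6)(1−p) = 8p − 6; against Route-3: (-1)p + 7(1−p) = −8p + 7.
Setting these equal: 8p − 6 = −8p + 7 ⇒ 16p = 13 ⇒ p = 13/16, and the value is (8)·(13/16) − 6 = 1/2.
For the smuggler: with q = P(Route-1), equating Gate-1's and Gate-2's payoffs gives 3q − 1 = −13q + 7 ⇒ q = 1/2.

1/2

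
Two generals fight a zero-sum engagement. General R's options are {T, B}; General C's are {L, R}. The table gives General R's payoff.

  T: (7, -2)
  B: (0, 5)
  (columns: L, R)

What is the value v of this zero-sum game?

Row minima: T → -2, B → 0; maximin = 0.
Column maxima: L → 7, R → 5; minimax = 5.
0 ≠ 5, so there is no saddle point; optimal play is mixed.
Let General R play T with probability p. Expected payoff against L: 7p + 0(1−p) = 7p; against R: (-2)p + 5(1−p) = −7p + 5.
Setting these equal: 7p = −7p + 5 ⇒ 14p = 5 ⇒ p = 5/14, and the value is (7)·(5/14) = 5/2.
For General C: with q = P(L), equating T's and B's payoffs gives 9q − 2 = −5q + 5 ⇒ q = 1/2.

5/2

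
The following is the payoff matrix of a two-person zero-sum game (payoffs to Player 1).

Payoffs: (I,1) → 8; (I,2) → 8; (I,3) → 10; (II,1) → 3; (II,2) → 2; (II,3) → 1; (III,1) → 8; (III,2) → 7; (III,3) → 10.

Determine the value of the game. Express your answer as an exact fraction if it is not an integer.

Row minima: I → 8, II → 1, III → 7; maximin = 8.
Column maxima: 1 → 8, 2 → 8, 3 → 10; minimax = 8.
Since maximin = minimax = 8, there is a saddle point and the value is 8.

8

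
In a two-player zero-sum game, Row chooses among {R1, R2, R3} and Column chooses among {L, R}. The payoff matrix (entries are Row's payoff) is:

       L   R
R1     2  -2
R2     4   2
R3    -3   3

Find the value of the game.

9/4

Row minima: R1 → -2, R2 → 2, R3 → -3; maximin = 2.
Column maxima: L → 4, R → 3; minimax = 3.
2 ≠ 3, so there is no saddle point; optimal play is mixed.
R1 is strictly dominated by R2, so Row never plays it.
On the remaining 2×2 (R2, R3 vs L, R):
Let Row play R2 with probability p. Expected payoff against L: 4p + (-3)(1−p) = 7p − 3; against R: 2p + 3(1−p) = −p + 3.
Setting these equal: 7p − 3 = −p + 3 ⇒ 8p = 6 ⇒ p = 3/4, and the value is (7)·(3/4) − 3 = 9/4.
For Column: with q = P(L), equating R2's and R3's payoffs gives 2q + 2 = −6q + 3 ⇒ q = 1/8.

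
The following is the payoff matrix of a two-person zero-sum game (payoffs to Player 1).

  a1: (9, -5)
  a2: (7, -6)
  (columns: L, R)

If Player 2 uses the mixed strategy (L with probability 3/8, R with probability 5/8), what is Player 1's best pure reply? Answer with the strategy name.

a1

Expected payoff of a1: (3/8)·9 + (5/8)·(-5) = 1/4.
Expected payoff of a2: (3/8)·7 + (5/8)·(-6) = -9/8.
The largest is 1/4, so Player 1's best response is a1.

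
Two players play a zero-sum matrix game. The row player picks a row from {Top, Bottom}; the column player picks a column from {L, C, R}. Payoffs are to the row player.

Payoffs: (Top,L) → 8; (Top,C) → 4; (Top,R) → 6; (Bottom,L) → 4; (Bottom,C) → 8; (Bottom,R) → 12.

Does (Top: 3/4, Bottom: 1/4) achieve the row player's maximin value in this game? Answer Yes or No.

No

Against L this mix gives (3/4)·8 + (1/4)·4 = 7.
Against C this mix gives (3/4)·4 + (1/4)·8 = 5.
Against R this mix gives (3/4)·6 + (1/4)·12 = 15/2.
The column player will play C, holding the row player to 5. Shifting weight toward the row that does better against C would raise this floor (the equalizing mix achieves 6 against both C and L), so the proposed strategy is not optimal.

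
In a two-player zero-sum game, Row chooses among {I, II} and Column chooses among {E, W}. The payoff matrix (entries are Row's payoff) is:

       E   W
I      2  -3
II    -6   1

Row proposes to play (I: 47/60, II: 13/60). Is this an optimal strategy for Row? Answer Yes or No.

No

Against E this mix gives (47/60)·2 + (13/60)·(-6) = 4/15.
Against W this mix gives (47/60)·(-3) + (13/60)·1 = -32/15.
Column will play W, holding Row to -32/15. Shifting weight toward the row that does better against W would raise this floor (the equalizing mix achieves -4/3 against both W and E), so the proposed strategy is not optimal.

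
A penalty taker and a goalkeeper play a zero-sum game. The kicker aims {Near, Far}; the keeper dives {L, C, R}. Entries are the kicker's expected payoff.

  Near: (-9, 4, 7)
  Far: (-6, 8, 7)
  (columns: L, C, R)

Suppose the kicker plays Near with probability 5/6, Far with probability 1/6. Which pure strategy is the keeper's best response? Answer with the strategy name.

If the keeper plays L, the kicker's expected payoff is (5/6)·(-9) + (1/6)·(-6) = -17/2.
If the keeper plays C, the kicker's expected payoff is (5/6)·4 + (1/6)·8 = 14/3.
If the keeper plays R, the kicker's expected payoff is (5/6)·7 + (1/6)·7 = 7.
The keeper minimizes the kicker's payoff; the smallest is -17/2, so the best response is L.

L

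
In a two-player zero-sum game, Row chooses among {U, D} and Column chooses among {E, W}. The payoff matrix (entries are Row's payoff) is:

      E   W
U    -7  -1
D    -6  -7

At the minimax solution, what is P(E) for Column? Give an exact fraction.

Row minima: U → -7, D → -7; maximin = -7.
Column maxima: E → -6, W → -1; minimax = -6.
-7 ≠ -6, so there is no saddle point; optimal play is mixed.
Let Row play U with probability p. Expected payoff against E: (-7)p + (-6)(1−p) = −p − 6; against W: (-1)p + (-7)(1−p) = 6p − 7.
Setting these equal: −p − 6 = 6p − 7 ⇒ −7p = -1 ⇒ p = 1/7, and the value is (-1)·(1/7) − 6 = -43/7.
For Column: with q = P(E), equating U's and D's payoffs gives −6q − 1 = q − 7 ⇒ q = 6/7.

6/7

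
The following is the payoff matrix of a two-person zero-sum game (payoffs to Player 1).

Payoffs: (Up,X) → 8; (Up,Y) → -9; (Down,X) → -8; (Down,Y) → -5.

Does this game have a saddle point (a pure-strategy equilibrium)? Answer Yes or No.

Row minima: Up → -9, Down → -8; maximin = -8.
Column maxima: X → 8, Y → -5; minimax = -5.
-8 ≠ -5, so no pure-strategy equilibrium exists.

No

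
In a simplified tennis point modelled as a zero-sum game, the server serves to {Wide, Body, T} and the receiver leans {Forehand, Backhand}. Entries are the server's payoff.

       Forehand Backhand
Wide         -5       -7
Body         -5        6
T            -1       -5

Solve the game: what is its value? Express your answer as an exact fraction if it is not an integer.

-31/15

Row minima: Wide → -7, Body → -5, T → -5; maximin = -5.
Column maxima: Forehand → -1, Backhand → 6; minimax = -1.
-5 ≠ -1, so there is no saddle point; optimal play is mixed.
Wide is strictly dominated by T, so the server never plays it.
On the remaining 2×2 (Body, T vs Forehand, Backhand):
Let the server play Body with probability p. Expected payoff against Forehand: (-5)p + (-1)(1−p) = −4p − 1; against Backhand: 6p + (-5)(1−p) = 11p − 5.
Setting these equal: −4p − 1 = 11p − 5 ⇒ −15p = -4 ⇒ p = 4/15, and the value is (-4)·(4/15) − 1 = -31/15.
For the receiver: with q = P(Forehand), equating Body's and T's payoffs gives −11q + 6 = 4q − 5 ⇒ q = 11/15.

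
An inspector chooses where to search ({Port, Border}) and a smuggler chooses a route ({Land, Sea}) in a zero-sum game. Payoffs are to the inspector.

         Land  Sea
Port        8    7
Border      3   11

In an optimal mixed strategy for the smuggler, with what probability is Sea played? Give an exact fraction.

5/9

Row minima: Port → 7, Border → 3; maximin = 7.
Column maxima: Land → 8, Sea → 11; minimax = 8.
7 ≠ 8, so there is no saddle point; optimal play is mixed.
Let the inspector play Port with probability p. Expected payoff against Land: 8p + 3(1−p) = 5p + 3; against Sea: 7p + 11(1−p) = −4p + 11.
Setting these equal: 5p + 3 = −4p + 11 ⇒ 9p = 8 ⇒ p = 8/9, and the value is (5)·(8/9) + 3 = 67/9.
For the smuggler: with q = P(Land), equating Port's and Border's payoffs gives q + 7 = −8q + 11 ⇒ q = 4/9.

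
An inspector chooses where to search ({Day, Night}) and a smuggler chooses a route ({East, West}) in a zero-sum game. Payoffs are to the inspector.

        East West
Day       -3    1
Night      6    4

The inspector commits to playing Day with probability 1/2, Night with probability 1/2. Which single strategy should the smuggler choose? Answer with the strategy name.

East

If the smuggler plays East, the inspector's expected payoff is (1/2)·(-3) + (1/2)·6 = 3/2.
If the smuggler plays West, the inspector's expected payoff is (1/2)·1 + (1/2)·4 = 5/2.
The smuggler minimizes the inspector's payoff; the smallest is 3/2, so the best response is East.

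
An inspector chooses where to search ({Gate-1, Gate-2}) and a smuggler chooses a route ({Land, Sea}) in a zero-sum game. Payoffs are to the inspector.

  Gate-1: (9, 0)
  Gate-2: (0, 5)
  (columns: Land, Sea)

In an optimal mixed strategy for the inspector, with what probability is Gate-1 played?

5/14

Row minima: Gate-1 → 0, Gate-2 → 0; maximin = 0.
Column maxima: Land → 9, Sea → 5; minimax = 5.
0 ≠ 5, so there is no saddle point; optimal play is mixed.
Let the inspector play Gate-1 with probability p. Expected payoff against Land: 9p + 0(1−p) = 9p; against Sea: 0p + 5(1−p) = −5p + 5.
Setting these equal: 9p = −5p + 5 ⇒ 14p = 5 ⇒ p = 5/14, and the value is (9)·(5/14) = 45/14.
For the smuggler: with q = P(Land), equating Gate-1's and Gate-2's payoffs gives 9q = −5q + 5 ⇒ q = 5/14.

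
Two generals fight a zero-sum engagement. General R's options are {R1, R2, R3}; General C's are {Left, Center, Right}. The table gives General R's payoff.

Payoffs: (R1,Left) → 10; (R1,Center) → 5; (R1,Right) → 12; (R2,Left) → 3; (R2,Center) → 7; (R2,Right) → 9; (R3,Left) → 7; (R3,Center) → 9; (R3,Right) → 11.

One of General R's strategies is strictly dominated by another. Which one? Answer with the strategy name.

R2

R3 gives a strictly higher payoff than R2 against every column: 7 > 3, 9 > 7, 11 > 9.
So R2 is strictly dominated and General R never plays it.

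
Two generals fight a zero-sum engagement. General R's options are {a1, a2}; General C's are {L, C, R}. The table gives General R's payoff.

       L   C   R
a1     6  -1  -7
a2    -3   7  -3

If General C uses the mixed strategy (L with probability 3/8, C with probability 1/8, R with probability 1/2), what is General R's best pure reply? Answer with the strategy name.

Expected payoff of a1: (3/8)·6 + (1/8)·(-1) + (1/2)·(-7) = -11/8.
Expected payoff of a2: (3/8)·(-3) + (1/8)·7 + (1/2)·(-3) = -7/4.
The largest is -11/8, so General R's best response is a1.

a1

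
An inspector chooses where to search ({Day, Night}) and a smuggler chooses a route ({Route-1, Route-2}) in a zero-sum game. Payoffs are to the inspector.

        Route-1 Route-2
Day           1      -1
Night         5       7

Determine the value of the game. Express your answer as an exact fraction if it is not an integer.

Row minima: Day → -1, Night → 5; maximin = 5.
Column maxima: Route-1 → 5, Route-2 → 7; minimax = 5.
Since maximin = minimax = 5, there is a saddle point and the value is 5.

5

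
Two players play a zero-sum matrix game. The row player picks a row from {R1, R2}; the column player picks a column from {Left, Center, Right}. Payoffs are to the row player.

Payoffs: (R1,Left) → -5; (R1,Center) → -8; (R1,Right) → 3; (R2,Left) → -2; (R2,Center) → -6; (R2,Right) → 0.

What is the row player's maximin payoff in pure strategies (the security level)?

Row minima: R1 → -8, R2 → -6.
The best of these is -6.

-6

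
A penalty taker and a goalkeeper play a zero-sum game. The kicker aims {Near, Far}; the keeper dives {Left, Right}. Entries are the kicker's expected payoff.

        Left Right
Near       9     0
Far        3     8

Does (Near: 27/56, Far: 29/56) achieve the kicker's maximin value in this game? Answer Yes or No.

Against Left this mix gives (27/56)·9 + (29/56)·3 = 165/28.
Against Right this mix gives (27/56)·0 + (29/56)·8 = 29/7.
The keeper will play Right, holding the kicker to 29/7. Shifting weight toward the row that does better against Right would raise this floor (the equalizing mix achieves 36/7 against both Right and Left), so the proposed strategy is not optimal.

No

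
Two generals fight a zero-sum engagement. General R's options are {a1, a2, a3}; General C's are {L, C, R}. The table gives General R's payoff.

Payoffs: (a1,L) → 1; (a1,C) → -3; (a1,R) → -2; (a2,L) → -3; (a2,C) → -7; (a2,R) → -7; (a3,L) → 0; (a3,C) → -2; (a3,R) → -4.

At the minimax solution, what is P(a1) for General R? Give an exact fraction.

Row minima: a1 → -3, a2 → -7, a3 → -4; maximin = -3.
Column maxima: L → 1, C → -2, R → -2; minimax = -2.
-3 ≠ -2, so there is no saddle point; optimal play is mixed.
a2 is strictly dominated by a1, so General R never plays it.
L is strictly dominated by C (it gives General R strictly more in every row), so General C never plays it.
On the remaining 2×2 (a1, a3 vs C, R):
Let General R play a1 with probability p. Expected payoff against C: (-3)p + (-2)(1−p) = −p − 2; against R: (-2)p + (-4)(1−p) = 2p − 4.
Setting these equal: −p − 2 = 2p − 4 ⇒ −3p = -2 ⇒ p = 2/3, and the value is (-1)·(2/3) − 2 = -8/3.
For General C: with q = P(C), equating a1's and a3's payoffs gives −q − 2 = 2q − 4 ⇒ q = 2/3.

2/3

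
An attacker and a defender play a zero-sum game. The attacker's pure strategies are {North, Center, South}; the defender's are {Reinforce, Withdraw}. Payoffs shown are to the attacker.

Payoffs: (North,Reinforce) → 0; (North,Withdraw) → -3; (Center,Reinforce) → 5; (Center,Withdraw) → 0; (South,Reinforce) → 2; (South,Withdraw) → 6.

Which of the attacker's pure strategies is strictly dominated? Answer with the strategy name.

Center gives a strictly higher payoff than North against every column: 5 > 0, 0 > -3.
So North is strictly dominated and the attacker never plays it.

North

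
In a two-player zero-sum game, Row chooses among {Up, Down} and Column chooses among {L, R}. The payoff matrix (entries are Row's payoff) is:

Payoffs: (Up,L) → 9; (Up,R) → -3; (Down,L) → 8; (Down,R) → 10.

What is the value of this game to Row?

Row minima: Up → -3, Down → 8; maximin = 8.
Column maxima: L → 9, R → 10; minimax = 9.
8 ≠ 9, so there is no saddle point; optimal play is mixed.
Let Row play Up with probability p. Expected payoff against L: 9p + 8(1−p) = p + 8; against R: (-3)p + 10(1−p) = −13p + 10.
Setting these equal: p + 8 = −13p + 10 ⇒ 14p = 2 ⇒ p = 1/7, and the value is (1)·(1/7) + 8 = 57/7.
For Column: with q = P(L), equating Up's and Down's payoffs gives 12q − 3 = −2q + 10 ⇒ q = 13/14.

57/7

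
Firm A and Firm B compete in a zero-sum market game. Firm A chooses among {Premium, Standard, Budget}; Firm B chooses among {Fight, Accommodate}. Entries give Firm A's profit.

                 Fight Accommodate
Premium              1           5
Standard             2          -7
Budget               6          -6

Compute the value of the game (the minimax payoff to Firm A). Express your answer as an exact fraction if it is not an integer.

9/4

Row minima: Premium → 1, Standard → -7, Budget → -6; maximin = 1.
Column maxima: Fight → 6, Accommodate → 5; minimax = 5.
1 ≠ 5, so there is no saddle point; optimal play is mixed.
Standard is strictly dominated by Budget, so Firm A never plays it.
On the remaining 2×2 (Premium, Budget vs Fight, Accommodate):
Let Firm A play Premium with probability p. Expected payoff against Fight: 1p + 6(1−p) = −5p + 6; against Accommodate: 5p + (-6)(1−p) = 11p − 6.
Setting these equal: −5p + 6 = 11p − 6 ⇒ −16p = -12 ⇒ p = 3/4, and the value is (-5)·(3/4) + 6 = 9/4.
For Firm B: with q = P(Fight), equating Premium's and Budget's payoffs gives −4q + 5 = 12q − 6 ⇒ q = 11/16.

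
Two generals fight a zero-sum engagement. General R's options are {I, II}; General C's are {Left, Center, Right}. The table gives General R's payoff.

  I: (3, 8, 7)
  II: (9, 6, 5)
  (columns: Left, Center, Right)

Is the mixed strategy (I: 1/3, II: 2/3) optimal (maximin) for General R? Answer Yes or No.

No

Against Left this mix gives (1/3)·3 + (2/3)·9 = 7.
Against Center this mix gives (1/3)·8 + (2/3)·6 = 20/3.
Against Right this mix gives (1/3)·7 + (2/3)·5 = 17/3.
General C will play Right, holding General R to 17/3. Shifting weight toward the row that does better against Right would raise this floor (the equalizing mix achieves 6 against both Right and Left), so the proposed strategy is not optimal.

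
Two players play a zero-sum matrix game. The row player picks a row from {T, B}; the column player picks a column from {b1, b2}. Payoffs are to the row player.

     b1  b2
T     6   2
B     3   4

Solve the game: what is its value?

Row minima: T → 2, B → 3; maximin = 3.
Column maxima: b1 → 6, b2 → 4; minimax = 4.
3 ≠ 4, so there is no saddle point; optimal play is mixed.
Let the row player play T with probability p. Expected payoff against b1: 6p + 3(1−p) = 3p + 3; against b2: 2p + 4(1−p) = −2p + 4.
Setting these equal: 3p + 3 = −2p + 4 ⇒ 5p = 1 ⇒ p = 1/5, and the value is (3)·(1/5) + 3 = 18/5.
For the column player: with q = P(b1), equating T's and B's payoffs gives 4q + 2 = −q + 4 ⇒ q = 2/5.

18/5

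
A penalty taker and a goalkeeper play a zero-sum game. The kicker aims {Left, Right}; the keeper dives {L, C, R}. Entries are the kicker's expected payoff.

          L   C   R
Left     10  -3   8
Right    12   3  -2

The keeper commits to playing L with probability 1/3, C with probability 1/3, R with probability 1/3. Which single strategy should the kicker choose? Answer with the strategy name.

Left

Expected payoff of Left: (1/3)·10 + (1/3)·(-3) + (1/3)·8 = 5.
Expected payoff of Right: (1/3)·12 + (1/3)·3 + (1/3)·(-2) = 13/3.
The largest is 5, so the kicker's best response is Left.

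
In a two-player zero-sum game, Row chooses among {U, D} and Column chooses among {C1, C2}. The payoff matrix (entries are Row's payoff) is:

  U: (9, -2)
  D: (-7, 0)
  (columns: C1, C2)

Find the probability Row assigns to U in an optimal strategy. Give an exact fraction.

Row minima: U → -2, D → -7; maximin = -2.
Column maxima: C1 → 9, C2 → 0; minimax = 0.
-2 ≠ 0, so there is no saddle point; optimal play is mixed.
Let Row play U with probability p. Expected payoff against C1: 9p + (-7)(1−p) = 16p − 7; against C2: (-2)p + 0(1−p) = −2p.
Setting these equal: 16p − 7 = −2p ⇒ 18p = 7 ⇒ p = 7/18, and the value is (16)·(7/18) − 7 = -7/9.
For Column: with q = P(C1), equating U's and D's payoffs gives 11q − 2 = −7q ⇒ q = 1/9.

7/18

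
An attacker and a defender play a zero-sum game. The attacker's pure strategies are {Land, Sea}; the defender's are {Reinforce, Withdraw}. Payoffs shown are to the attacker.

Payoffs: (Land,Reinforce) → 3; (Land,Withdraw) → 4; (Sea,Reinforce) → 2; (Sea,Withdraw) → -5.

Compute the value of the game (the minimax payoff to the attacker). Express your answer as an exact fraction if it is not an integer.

Row minima: Land → 3, Sea → -5; maximin = 3.
Column maxima: Reinforce → 3, Withdraw → 4; minimax = 3.
Since maximin = minimax = 3, there is a saddle point and the value is 3.

3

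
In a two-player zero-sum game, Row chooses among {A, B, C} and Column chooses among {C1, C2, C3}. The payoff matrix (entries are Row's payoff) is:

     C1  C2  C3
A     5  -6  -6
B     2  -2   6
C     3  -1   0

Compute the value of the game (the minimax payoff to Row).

Row minima: A → -6, B → -2, C → -1; maximin = -1.
Column maxima: C1 → 5, C2 → -1, C3 → 6; minimax = -1.
Since maximin = minimax = -1, there is a saddle point and the value is -1.

-1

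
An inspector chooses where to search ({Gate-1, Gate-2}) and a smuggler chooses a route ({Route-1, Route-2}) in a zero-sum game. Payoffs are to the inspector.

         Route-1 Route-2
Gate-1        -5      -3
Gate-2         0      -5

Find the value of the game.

-25/7

Row minima: Gate-1 → -5, Gate-2 → -5; maximin = -5.
Column maxima: Route-1 → 0, Route-2 → -3; minimax = -3.
-5 ≠ -3, so there is no saddle point; optimal play is mixed.
Let the inspector play Gate-1 with probability p. Expected payoff against Route-1: (-5)p + 0(1−p) = −5p; against Route-2: (-3)p + (-5)(1−p) = 2p − 5.
Setting these equal: −5p = 2p − 5 ⇒ −7p = -5 ⇒ p = 5/7, and the value is (-5)·(5/7) = -25/7.
For the smuggler: with q = P(Route-1), equating Gate-1's and Gate-2's payoffs gives −2q − 3 = 5q − 5 ⇒ q = 2/7.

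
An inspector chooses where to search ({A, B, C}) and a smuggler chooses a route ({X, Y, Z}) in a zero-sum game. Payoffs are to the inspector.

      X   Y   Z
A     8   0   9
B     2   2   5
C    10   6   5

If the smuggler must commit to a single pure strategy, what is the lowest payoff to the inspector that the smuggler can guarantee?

Column maxima: X → 10, Y → 6, Z → 9.
The smallest of these is 6.

6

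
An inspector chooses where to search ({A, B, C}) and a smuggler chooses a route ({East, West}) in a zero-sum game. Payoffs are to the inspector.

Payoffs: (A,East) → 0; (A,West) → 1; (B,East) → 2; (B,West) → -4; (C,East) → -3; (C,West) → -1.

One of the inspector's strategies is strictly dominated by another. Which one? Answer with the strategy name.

C

A gives a strictly higher payoff than C against every column: 0 > -3, 1 > -1.
So C is strictly dominated and the inspector never plays it.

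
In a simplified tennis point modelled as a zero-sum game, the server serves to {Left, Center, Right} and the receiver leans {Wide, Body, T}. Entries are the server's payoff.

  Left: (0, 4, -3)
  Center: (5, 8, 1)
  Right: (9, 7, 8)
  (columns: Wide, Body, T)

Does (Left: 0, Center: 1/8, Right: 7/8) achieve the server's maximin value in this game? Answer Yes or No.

Against Wide this mix gives (1/8)·5 + (7/8)·9 = 17/2.
Against Body this mix gives (1/8)·8 + (7/8)·7 = 57/8.
Against T this mix gives (1/8)·1 + (7/8)·8 = 57/8.
All of the receiver's active replies (Body, T) yield 57/8, and no column does worse for the server. The mix makes the receiver indifferent and guarantees 57/8, so it is optimal.

Yes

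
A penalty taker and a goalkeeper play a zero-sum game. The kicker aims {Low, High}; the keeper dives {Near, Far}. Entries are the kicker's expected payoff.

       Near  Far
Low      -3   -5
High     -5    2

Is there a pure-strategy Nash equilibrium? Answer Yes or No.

No

Row minima: Low → -5, High → -5; maximin = -5.
Column maxima: Near → -3, Far → 2; minimax = -3.
-5 ≠ -3, so no pure-strategy equilibrium exists.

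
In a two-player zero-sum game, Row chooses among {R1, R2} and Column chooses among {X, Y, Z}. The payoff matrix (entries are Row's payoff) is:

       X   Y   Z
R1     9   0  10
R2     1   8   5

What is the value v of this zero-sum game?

Row minima: R1 → 0, R2 → 1; maximin = 1.
Column maxima: X → 9, Y → 8, Z → 10; minimax = 8.
1 ≠ 8, so there is no saddle point; optimal play is mixed.
Z is strictly dominated by X (it gives Row strictly more in every row), so Column never plays it.
On the remaining 2×2 (R1, R2 vs X, Y):
Let Row play R1 with probability p. Expected payoff against X: 9p + 1(1−p) = 8p + 1; against Y: 0p + 8(1−p) = −8p + 8.
Setting these equal: 8p + 1 = −8p + 8 ⇒ 16p = 7 ⇒ p = 7/16, and the value is (8)·(7/16) + 1 = 9/2.
For Column: with q = P(X), equating R1's and R2's payoffs gives 9q = −7q + 8 ⇒ q = 1/2.

9/2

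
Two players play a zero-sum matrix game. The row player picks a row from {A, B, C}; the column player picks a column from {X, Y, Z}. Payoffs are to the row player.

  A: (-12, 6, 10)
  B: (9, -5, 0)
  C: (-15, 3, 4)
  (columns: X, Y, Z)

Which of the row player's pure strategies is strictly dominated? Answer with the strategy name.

A gives a strictly higher payoff than C against every column: -12 > -15, 6 > 3, 10 > 4.
So C is strictly dominated and the row player never plays it.

C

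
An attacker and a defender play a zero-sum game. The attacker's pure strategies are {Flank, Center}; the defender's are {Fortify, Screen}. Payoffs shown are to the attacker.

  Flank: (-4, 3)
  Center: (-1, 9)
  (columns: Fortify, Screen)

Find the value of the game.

Row minima: Flank → -4, Center → -1; maximin = -1.
Column maxima: Fortify → -1, Screen → 9; minimax = -1.
Since maximin = minimax = -1, there is a saddle point and the value is -1.

-1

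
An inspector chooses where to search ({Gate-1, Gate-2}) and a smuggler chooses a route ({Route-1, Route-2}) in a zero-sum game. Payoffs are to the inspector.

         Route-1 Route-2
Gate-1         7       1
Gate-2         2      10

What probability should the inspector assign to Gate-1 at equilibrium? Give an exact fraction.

Row minima: Gate-1 → 1, Gate-2 → 2; maximin = 2.
Column maxima: Route-1 → 7, Route-2 → 10; minimax = 7.
2 ≠ 7, so there is no saddle point; optimal play is mixed.
Let the inspector play Gate-1 with probability p. Expected payoff against Route-1: 7p + 2(1−p) = 5p + 2; against Route-2: 1p + 10(1−p) = −9p + 10.
Setting these equal: 5p + 2 = −9p + 10 ⇒ 14p = 8 ⇒ p = 4/7, and the value is (5)·(4/7) + 2 = 34/7.
For the smuggler: with q = P(Route-1), equating Gate-1's and Gate-2's payoffs gives 6q + 1 = −8q + 10 ⇒ q = 9/14.

4/7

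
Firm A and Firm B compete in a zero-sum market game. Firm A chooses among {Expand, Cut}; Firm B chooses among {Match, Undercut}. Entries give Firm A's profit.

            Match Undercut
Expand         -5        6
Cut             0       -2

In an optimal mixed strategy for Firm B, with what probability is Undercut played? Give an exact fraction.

Row minima: Expand → -5, Cut → -2; maximin = -2.
Column maxima: Match → 0, Undercut → 6; minimax = 0.
-2 ≠ 0, so there is no saddle point; optimal play is mixed.
Let Firm A play Expand with probability p. Expected payoff against Match: (-5)p + 0(1−p) = −5p; against Undercut: 6p + (-2)(1−p) = 8p − 2.
Setting these equal: −5p = 8p − 2 ⇒ −13p = -2 ⇒ p = 2/13, and the value is (-5)·(2/13) = -10/13.
For Firm B: with q = P(Match), equating Expand's and Cut's payoffs gives −11q + 6 = 2q − 2 ⇒ q = 8/13.

5/13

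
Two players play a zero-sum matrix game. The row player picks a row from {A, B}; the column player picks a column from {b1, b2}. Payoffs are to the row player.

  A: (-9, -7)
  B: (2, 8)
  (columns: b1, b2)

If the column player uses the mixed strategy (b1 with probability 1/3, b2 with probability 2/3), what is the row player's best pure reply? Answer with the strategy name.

Expected payoff of A: (1/3)·(-9) + (2/3)·(-7) = -23/3.
Expected payoff of B: (1/3)·2 + (2/3)·8 = 6.
The largest is 6, so the row player's best response is B.

B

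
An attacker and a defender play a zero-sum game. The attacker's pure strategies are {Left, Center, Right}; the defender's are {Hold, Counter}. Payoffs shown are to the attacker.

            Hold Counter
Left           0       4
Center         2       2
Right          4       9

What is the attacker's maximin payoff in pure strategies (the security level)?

Row minima: Left → 0, Center → 2, Right → 4.
The best of these is 4.

4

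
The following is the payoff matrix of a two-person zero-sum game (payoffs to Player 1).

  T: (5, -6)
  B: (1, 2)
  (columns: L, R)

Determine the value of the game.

4/3

Row minima: T → -6, B → 1; maximin = 1.
Column maxima: L → 5, R → 2; minimax = 2.
1 ≠ 2, so there is no saddle point; optimal play is mixed.
Let Player 1 play T with probability p. Expected payoff against L: 5p + 1(1−p) = 4p + 1; against R: (-6)p + 2(1−p) = −8p + 2.
Setting these equal: 4p + 1 = −8p + 2 ⇒ 12p = 1 ⇒ p = 1/12, and the value is (4)·(1/12) + 1 = 4/3.
For Player 2: with q = P(L), equating T's and B's payoffs gives 11q − 6 = −q + 2 ⇒ q = 2/3.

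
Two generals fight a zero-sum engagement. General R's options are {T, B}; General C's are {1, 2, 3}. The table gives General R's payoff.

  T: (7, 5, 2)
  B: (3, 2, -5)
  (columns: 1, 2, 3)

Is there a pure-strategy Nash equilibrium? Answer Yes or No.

Yes

Row minima: T → 2, B → -5; maximin = 2.
Column maxima: 1 → 7, 2 → 5, 3 → 2; minimax = 2.
maximin = minimax = 2, so a saddle point exists.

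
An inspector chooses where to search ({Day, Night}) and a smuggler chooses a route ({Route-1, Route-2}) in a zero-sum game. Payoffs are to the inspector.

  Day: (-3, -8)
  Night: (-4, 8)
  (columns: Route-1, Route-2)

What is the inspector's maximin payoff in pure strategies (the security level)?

Row minima: Day → -8, Night → -4.
The best of these is -4.

-4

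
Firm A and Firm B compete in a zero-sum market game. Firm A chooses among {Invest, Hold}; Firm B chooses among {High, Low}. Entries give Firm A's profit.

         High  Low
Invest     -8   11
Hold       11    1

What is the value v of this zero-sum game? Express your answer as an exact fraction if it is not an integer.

Row minima: Invest → -8, Hold → 1; maximin = 1.
Column maxima: High → 11, Low → 11; minimax = 11.
1 ≠ 11, so there is no saddle point; optimal play is mixed.
Let Firm A play Invest with probability p. Expected payoff against High: (-8)p + 11(1−p) = −19p + 11; against Low: 11p + 1(1−p) = 10p + 1.
Setting these equal: −19p + 11 = 10p + 1 ⇒ −29p = -10 ⇒ p = 10/29, and the value is (-19)·(10/29) + 11 = 129/29.
For Firm B: with q = P(High), equating Invest's and Hold's payoffs gives −19q + 11 = 10q + 1 ⇒ q = 10/29.

129/29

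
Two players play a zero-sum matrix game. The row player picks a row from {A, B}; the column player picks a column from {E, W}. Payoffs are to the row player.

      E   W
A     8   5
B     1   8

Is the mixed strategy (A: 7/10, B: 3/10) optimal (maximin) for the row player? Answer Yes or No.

Yes

Against E this mix gives (7/10)·8 + (3/10)·1 = 59/10.
Against W this mix gives (7/10)·5 + (3/10)·8 = 59/10.
All of the column player's active replies (E, W) yield 59/10, and no column does worse for the row player. The mix makes the column player indifferent and guarantees 59/10, so it is optimal.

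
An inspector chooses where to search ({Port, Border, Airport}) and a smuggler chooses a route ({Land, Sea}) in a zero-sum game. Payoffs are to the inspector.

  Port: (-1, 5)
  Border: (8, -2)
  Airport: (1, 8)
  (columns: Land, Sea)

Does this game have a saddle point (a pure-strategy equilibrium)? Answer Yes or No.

No

Row minima: Port → -1, Border → -2, Airport → 1; maximin = 1.
Column maxima: Land → 8, Sea → 8; minimax = 8.
1 ≠ 8, so no pure-strategy equilibrium exists.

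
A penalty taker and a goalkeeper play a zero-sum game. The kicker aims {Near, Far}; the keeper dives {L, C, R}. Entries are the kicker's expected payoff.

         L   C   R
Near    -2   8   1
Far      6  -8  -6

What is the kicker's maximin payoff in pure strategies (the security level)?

Row minima: Near → -2, Far → -8.
The best of these is -2.

-2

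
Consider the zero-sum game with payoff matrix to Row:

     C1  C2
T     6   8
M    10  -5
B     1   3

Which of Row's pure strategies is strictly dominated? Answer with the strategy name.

T gives a strictly higher payoff than B against every column: 6 > 1, 8 > 3.
So B is strictly dominated and Row never plays it.

B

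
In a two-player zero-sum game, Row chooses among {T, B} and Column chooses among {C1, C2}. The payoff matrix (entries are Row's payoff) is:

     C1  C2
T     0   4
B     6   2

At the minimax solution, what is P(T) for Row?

1/2

Row minima: T → 0, B → 2; maximin = 2.
Column maxima: C1 → 6, C2 → 4; minimax = 4.
2 ≠ 4, so there is no saddle point; optimal play is mixed.
Let Row play T with probability p. Expected payoff against C1: 0p + 6(1−p) = −6p + 6; against C2: 4p + 2(1−p) = 2p + 2.
Setting these equal: −6p + 6 = 2p + 2 ⇒ −8p = -4 ⇒ p = 1/2, and the value is (-6)·(1/2) + 6 = 3.
For Column: with q = P(C1), equating T's and B's payoffs gives −4q + 4 = 4q + 2 ⇒ q = 1/4.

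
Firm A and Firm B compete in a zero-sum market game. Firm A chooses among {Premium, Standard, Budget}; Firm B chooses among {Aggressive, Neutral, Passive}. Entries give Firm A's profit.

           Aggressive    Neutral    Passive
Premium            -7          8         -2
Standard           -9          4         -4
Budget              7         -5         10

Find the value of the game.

7/9

Row minima: Premium → -7, Standard → -9, Budget → -5; maximin = -5.
Column maxima: Aggressive → 7, Neutral → 8, Passive → 10; minimax = 7.
-5 ≠ 7, so there is no saddle point; optimal play is mixed.
Standard is strictly dominated by Premium, so Firm A never plays it.
Passive is strictly dominated by Aggressive (it gives Firm A strictly more in every row), so Firm B never plays it.
On the remaining 2×2 (Premium, Budget vs Aggressive, Neutral):
Let Firm A play Premium with probability p. Expected payoff against Aggressive: (-7)p + 7(1−p) = −14p + 7; against Neutral: 8p + (-5)(1−p) = 13p − 5.
Setting these equal: −14p + 7 = 13p − 5 ⇒ −27p = -12 ⇒ p = 4/9, and the value is (-14)·(4/9) + 7 = 7/9.
For Firm B: with q = P(Aggressive), equating Premium's and Budget's payoffs gives −15q + 8 = 12q − 5 ⇒ q = 13/27.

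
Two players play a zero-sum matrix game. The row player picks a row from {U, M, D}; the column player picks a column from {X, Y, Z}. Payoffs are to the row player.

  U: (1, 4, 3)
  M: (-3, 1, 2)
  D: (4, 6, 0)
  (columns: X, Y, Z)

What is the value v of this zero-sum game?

Row minima: U → 1, M → -3, D → 0; maximin = 1.
Column maxima: X → 4, Y → 6, Z → 3; minimax = 3.
1 ≠ 3, so there is no saddle point; optimal play is mixed.
M is strictly dominated by U, so the row player never plays it.
Y is strictly dominated by X (it gives the row player strictly more in every row), so the column player never plays it.
On the remaining 2×2 (U, D vs X, Z):
Let the row player play U with probability p. Expected payoff against X: 1p + 4(1−p) = −3p + 4; against Z: 3p + 0(1−p) = 3p.
Setting these equal: −3p + 4 = 3p ⇒ −6p = -4 ⇒ p = 2/3, and the value is (-3)·(2/3) + 4 = 2.
For the column player: with q = P(X), equating U's and D's payoffs gives −2q + 3 = 4q ⇒ q = 1/2.

2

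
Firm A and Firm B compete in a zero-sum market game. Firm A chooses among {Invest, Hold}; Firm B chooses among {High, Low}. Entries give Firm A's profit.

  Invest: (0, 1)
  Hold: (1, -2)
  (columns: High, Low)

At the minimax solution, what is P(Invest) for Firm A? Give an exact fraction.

Row minima: Invest → 0, Hold → -2; maximin = 0.
Column maxima: High → 1, Low → 1; minimax = 1.
0 ≠ 1, so there is no saddle point; optimal play is mixed.
Let Firm A play Invest with probability p. Expected payoff against High: 0p + 1(1−p) = −p + 1; against Low: 1p + (-2)(1−p) = 3p − 2.
Setting these equal: −p + 1 = 3p − 2 ⇒ −4p = -3 ⇒ p = 3/4, and the value is (-1)·(3/4) + 1 = 1/4.
For Firm B: with q = P(High), equating Invest's and Hold's payoffs gives −q + 1 = 3q − 2 ⇒ q = 3/4.

3/4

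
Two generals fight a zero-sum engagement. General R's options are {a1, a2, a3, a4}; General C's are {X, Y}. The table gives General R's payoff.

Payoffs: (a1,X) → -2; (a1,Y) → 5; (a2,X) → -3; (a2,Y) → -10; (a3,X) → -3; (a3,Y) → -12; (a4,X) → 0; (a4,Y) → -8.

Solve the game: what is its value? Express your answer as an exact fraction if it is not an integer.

Row minima: a1 → -2, a2 → -10, a3 → -12, a4 → -8; maximin = -2.
Column maxima: X → 0, Y → 5; minimax = 0.
-2 ≠ 0, so there is no saddle point; optimal play is mixed.
a2 is strictly dominated by a1, so General R never plays it.
a3 is strictly dominated by a1, so General R never plays it.
On the remaining 2×2 (a1, a4 vs X, Y):
Let General R play a1 with probability p. Expected payoff against X: (-2)p + 0(1−p) = −2p; against Y: 5p + (-8)(1−p) = 13p − 8.
Setting these equal: −2p = 13p − 8 ⇒ −15p = -8 ⇒ p = 8/15, and the value is (-2)·(8/15) = -16/15.
For General C: with q = P(X), equating a1's and a4's payoffs gives −7q + 5 = 8q − 8 ⇒ q = 13/15.

-16/15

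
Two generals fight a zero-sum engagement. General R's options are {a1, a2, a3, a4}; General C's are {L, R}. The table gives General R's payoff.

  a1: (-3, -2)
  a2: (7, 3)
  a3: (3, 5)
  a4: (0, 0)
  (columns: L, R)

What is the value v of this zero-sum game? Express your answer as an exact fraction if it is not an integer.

Row minima: a1 → -3, a2 → 3, a3 → 3, a4 → 0; maximin = 3.
Column maxima: L → 7, R → 5; minimax = 5.
3 ≠ 5, so there is no saddle point; optimal play is mixed.
a1 is strictly dominated by a2, so General R never plays it.
a4 is strictly dominated by a2, so General R never plays it.
On the remaining 2×2 (a2, a3 vs L, R):
Let General R play a2 with probability p. Expected payoff against L: 7p + 3(1−p) = 4p + 3; against R: 3p + 5(1−p) = −2p + 5.
Setting these equal: 4p + 3 = −2p + 5 ⇒ 6p = 2 ⇒ p = 1/3, and the value is (4)·(1/3) + 3 = 13/3.
For General C: with q = P(L), equating a2's and a3's payoffs gives 4q + 3 = −2q + 5 ⇒ q = 1/3.

13/3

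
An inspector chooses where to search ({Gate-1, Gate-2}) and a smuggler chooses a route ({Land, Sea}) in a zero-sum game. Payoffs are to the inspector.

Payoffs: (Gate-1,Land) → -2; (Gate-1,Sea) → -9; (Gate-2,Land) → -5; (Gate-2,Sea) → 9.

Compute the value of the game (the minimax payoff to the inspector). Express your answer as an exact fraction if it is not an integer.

-3

Row minima: Gate-1 → -9, Gate-2 → -5; maximin = -5.
Column maxima: Land → -2, Sea → 9; minimax = -2.
-5 ≠ -2, so there is no saddle point; optimal play is mixed.
Let the inspector play Gate-1 with probability p. Expected payoff against Land: (-2)p + (-5)(1−p) = 3p − 5; against Sea: (-9)p + 9(1−p) = −18p + 9.
Setting these equal: 3p − 5 = −18p + 9 ⇒ 21p = 14 ⇒ p = 2/3, and the value is (3)·(2/3) − 5 = -3.
For the smuggler: with q = P(Land), equating Gate-1's and Gate-2's payoffs gives 7q − 9 = −14q + 9 ⇒ q = 6/7.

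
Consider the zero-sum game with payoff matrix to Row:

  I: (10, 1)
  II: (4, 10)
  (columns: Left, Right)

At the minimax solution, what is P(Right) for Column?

Row minima: I → 1, II → 4; maximin = 4.
Column maxima: Left → 10, Right → 10; minimax = 10.
4 ≠ 10, so there is no saddle point; optimal play is mixed.
Let Row play I with probability p. Expected payoff against Left: 10p + 4(1−p) = 6p + 4; against Right: 1p + 10(1−p) = −9p + 10.
Setting these equal: 6p + 4 = −9p + 10 ⇒ 15p = 6 ⇒ p = 2/5, and the value is (6)·(2/5) + 4 = 32/5.
For Column: with q = P(Left), equating I's and II's payoffs gives 9q + 1 = −6q + 10 ⇒ q = 3/5.

2/5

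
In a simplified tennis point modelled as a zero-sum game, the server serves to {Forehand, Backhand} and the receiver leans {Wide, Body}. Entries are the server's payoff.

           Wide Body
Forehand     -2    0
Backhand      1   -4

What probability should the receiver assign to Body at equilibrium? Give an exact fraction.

3/7

Row minima: Forehand → -2, Backhand → -4; maximin = -2.
Column maxima: Wide → 1, Body → 0; minimax = 0.
-2 ≠ 0, so there is no saddle point; optimal play is mixed.
Let the server play Forehand with probability p. Expected payoff against Wide: (-2)p + 1(1−p) = −3p + 1; against Body: 0p + (-4)(1−p) = 4p − 4.
Setting these equal: −3p + 1 = 4p − 4 ⇒ −7p = -5 ⇒ p = 5/7, and the value is (-3)·(5/7) + 1 = -8/7.
For the receiver: with q = P(Wide), equating Forehand's and Backhand's payoffs gives −2q = 5q − 4 ⇒ q = 4/7.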